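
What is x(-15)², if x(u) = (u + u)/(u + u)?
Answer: 1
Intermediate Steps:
x(u) = 1 (x(u) = (2*u)/((2*u)) = (2*u)*(1/(2*u)) = 1)
x(-15)² = 1² = 1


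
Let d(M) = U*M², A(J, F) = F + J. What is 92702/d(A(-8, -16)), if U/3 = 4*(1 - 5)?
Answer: -46351/13824 ≈ -3.3529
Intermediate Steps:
U = -48 (U = 3*(4*(1 - 5)) = 3*(4*(-4)) = 3*(-16) = -48)
d(M) = -48*M²
92702/d(A(-8, -16)) = 92702/((-48*(-16 - 8)²)) = 92702/((-48*(-24)²)) = 92702/((-48*576)) = 92702/(-27648) = 92702*(-1/27648) = -46351/13824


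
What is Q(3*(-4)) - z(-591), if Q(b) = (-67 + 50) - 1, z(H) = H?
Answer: 573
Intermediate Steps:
Q(b) = -18 (Q(b) = -17 - 1 = -18)
Q(3*(-4)) - z(-591) = -18 - 1*(-591) = -18 + 591 = 573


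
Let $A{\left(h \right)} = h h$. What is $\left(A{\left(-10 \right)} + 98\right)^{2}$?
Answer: $39204$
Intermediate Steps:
$A{\left(h \right)} = h^{2}$
$\left(A{\left(-10 \right)} + 98\right)^{2} = \left(\left(-10\right)^{2} + 98\right)^{2} = \left(100 + 98\right)^{2} = 198^{2} = 39204$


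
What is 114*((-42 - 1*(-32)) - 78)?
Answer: -10032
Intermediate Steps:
114*((-42 - 1*(-32)) - 78) = 114*((-42 + 32) - 78) = 114*(-10 - 78) = 114*(-88) = -10032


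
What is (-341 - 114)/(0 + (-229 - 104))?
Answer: 455/333 ≈ 1.3664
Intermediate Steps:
(-341 - 114)/(0 + (-229 - 104)) = -455/(0 - 333) = -455/(-333) = -455*(-1/333) = 455/333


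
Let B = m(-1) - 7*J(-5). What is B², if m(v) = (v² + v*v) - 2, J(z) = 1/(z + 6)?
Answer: 49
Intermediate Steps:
J(z) = 1/(6 + z)
m(v) = -2 + 2*v² (m(v) = (v² + v²) - 2 = 2*v² - 2 = -2 + 2*v²)
B = -7 (B = (-2 + 2*(-1)²) - 7/(6 - 5) = (-2 + 2*1) - 7/1 = (-2 + 2) - 7*1 = 0 - 7 = -7)
B² = (-7)² = 49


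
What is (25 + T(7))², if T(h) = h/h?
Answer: 676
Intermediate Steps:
T(h) = 1
(25 + T(7))² = (25 + 1)² = 26² = 676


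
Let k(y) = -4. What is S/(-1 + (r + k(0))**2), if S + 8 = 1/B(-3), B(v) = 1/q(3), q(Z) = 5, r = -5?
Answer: -3/80 ≈ -0.037500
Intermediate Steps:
B(v) = 1/5
S = -3 (S = -8 + 1/(1/5) = -8 + 5 = -3)
S/(-1 + (r + k(0))**2) = -3/(-1 + (-5 - 4)**2) = -3/(-1 + (-9)**2) = -3/(-1 + 81) = -3/80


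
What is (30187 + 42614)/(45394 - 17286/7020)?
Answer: 85177170/53108099 ≈ 1.6038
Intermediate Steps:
(30187 + 42614)/(45394 - 17286/7020) = 72801/(45394 - 17286*1/7020) = 72801/(45394 - 2881/1170) = 72801/(53108099/1170) = 72801*(1170/53108099) = 85177170/53108099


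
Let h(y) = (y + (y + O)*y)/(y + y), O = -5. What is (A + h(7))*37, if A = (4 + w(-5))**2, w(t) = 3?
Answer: 3737/2 ≈ 1868.5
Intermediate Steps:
h(y) = (y + y*(-5 + y))/(2*y) (h(y) = (y + (y - 5)*y)/(y + y) = (y + (-5 + y)*y)/((2*y)) = (y + y*(-5 + y))*(1/(2*y)) = (y + y*(-5 + y))/(2*y))
A = 49 (A = (4 + 3)**2 = 7**2 = 49)
(A + h(7))*37 = (49 + (-2 + (1/2)*7))*37 = (49 + (-2 + 7/2))*37 = (49 + 3/2)*37 = (101/2)*37 = 3737/2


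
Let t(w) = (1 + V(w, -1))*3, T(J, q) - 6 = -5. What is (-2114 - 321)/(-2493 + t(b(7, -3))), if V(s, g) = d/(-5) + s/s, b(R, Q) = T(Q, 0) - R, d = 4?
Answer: 12175/12447 ≈ 0.97815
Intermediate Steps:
T(J, q) = 1 (T(J, q) = 6 - 5 = 1)
b(R, Q) = 1 - R
V(s, g) = 1/5 (V(s, g) = 4/(-5) + s/s = 4*(-1/5) + 1 = -4/5 + 1 = 1/5)
t(w) = 18/5 (t(w) = (1 + 1/5)*3 = (6/5)*3 = 18/5)
(-2114 - 321)/(-2493 + t(b(7, -3))) = (-2114 - 321)/(-2493 + 18/5) = -2435/(-12447/5) = -2435*(-5/12447) = 12175/12447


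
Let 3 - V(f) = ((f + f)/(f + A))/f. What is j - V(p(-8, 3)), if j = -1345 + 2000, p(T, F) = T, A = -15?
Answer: 14994/23 ≈ 651.91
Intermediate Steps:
V(f) = 3 - 2/(-15 + f) (V(f) = 3 - (f + f)/(f - 15)/f = 3 - (2*f)/(-15 + f)/f = 3 - 2*f/(-15 + f)/f = 3 - 2/(-15 + f))
j = 655
j - V(p(-8, 3)) = 655 - (-47 + 3*(-8))/(-15 - 8) = 655 - (-47 - 24)/(-23) = 655 - (-1)*(-71)/23 = 655 - 1*71/23 = 655 - 71/23 = 14994/23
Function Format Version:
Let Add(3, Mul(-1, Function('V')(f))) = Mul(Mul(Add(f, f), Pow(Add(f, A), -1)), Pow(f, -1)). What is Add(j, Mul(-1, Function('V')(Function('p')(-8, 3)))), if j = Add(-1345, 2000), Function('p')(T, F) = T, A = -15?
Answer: Rational(14994, 23) ≈ 651.91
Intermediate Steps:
Function('V')(f) = Add(3, Mul(-2, Pow(Add(-15, f), -1))) (Function('V')(f) = Add(3, Mul(-1, Mul(Mul(Add(f, f), Pow(Add(f, -15), -1)), Pow(f, -1)))) = Add(3, Mul(-1, Mul(Mul(Mul(2, f), Pow(Add(-15, f), -1)), Pow(f, -1)))) = Add(3, Mul(-1, Mul(Mul(2, f, Pow(Add(-15, f), -1)), Pow(f, -1)))) = Add(3, Mul(-1, Mul(2, Pow(Add(-15, f), -1)))) = Add(3, Mul(-2, Pow(Add(-15, f), -1))))
j = 655
Add(j, Mul(-1, Function('V')(Function('p')(-8, 3)))) = Add(655, Mul(-1, Mul(Pow(Add(-15, -8), -1), Add(-47, Mul(3, -8))))) = Add(655, Mul(-1, Mul(Pow(-23, -1), Add(-47, -24)))) = Add(655, Mul(-1, Mul(Rational(-1, 23), -71))) = Add(655, Mul(-1, Rational(71, 23))) = Add(655, Rational(-71, 23)) = Rational(14994, 23)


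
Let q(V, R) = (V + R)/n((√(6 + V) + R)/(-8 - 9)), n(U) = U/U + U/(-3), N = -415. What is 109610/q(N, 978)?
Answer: 37596230/9571 + 109610*I*√409/28713 ≈ 3928.1 + 77.203*I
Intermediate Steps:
n(U) = 1 - U/3 (n(U) = 1 + U*(-⅓) = 1 - U/3)
q(V, R) = (R + V)/(1 + R/51 + √(6 + V)/51) (q(V, R) = (V + R)/(1 - (√(6 + V) + R)/(3*(-8 - 9))) = (R + V)/(1 - (R + √(6 + V))/(3*(-17))) = (R + V)/(1 - (R + √(6 + V))*(-1)/(3*17)) = (R + V)/(1 - (-R/17 - √(6 + V)/17)/3) = (R + V)/(1 + (R/51 + √(6 + V)/51)) = (R + V)/(1 + R/51 + √(6 + V)/51))
109610/q(N, 978) = 109610/((51*(978 - 415)/(51 + 978 + √(6 - 415)))) = 109610/((51*563/(51 + 978 + √(-409)))) = 109610/((51*563/(51 + 978 + I*√409))) = 109610/((51*563/(1029 + I*√409))) = 109610/((28713/(1029 + I*√409))) = 109610*(343/9571 + I*√409/28713) = 37596230/9571 + 109610*I*√409/28713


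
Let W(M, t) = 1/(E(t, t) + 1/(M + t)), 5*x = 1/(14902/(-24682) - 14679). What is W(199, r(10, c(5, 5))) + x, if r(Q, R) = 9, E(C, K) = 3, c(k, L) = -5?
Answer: 7535988659/22645123750 ≈ 0.33279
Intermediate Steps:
x = -12341/905804950 (x = 1/(5*(14902/(-24682) - 14679)) = 1/(5*(14902*(-1/24682) - 14679)) = 1/(5*(-7451/12341 - 14679)) = 1/(5*(-181160990/12341)) = (⅕)*(-12341/181160990) = -12341/905804950 ≈ -1.3624e-5)
W(M, t) = 1/(3 + 1/(M + t))
W(199, r(10, c(5, 5))) + x = (199 + 9)/(1 + 3*199 + 3*9) - 12341/905804950 = 208/(1 + 597 + 27) - 12341/905804950 = 208/625 - 12341/905804950 = 7535988659/22645123750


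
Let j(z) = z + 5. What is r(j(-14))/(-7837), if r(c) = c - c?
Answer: 0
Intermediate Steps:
j(z) = 5 + z
r(c) = 0
r(j(-14))/(-7837) = 0/(-7837) = 0*(-1/7837) = 0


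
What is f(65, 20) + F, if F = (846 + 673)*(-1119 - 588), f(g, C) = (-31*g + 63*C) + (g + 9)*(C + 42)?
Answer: -2589100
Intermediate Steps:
f(g, C) = -31*g + 63*C + (9 + g)*(42 + C) (f(g, C) = (-31*g + 63*C) + (9 + g)*(42 + C) = -31*g + 63*C + (9 + g)*(42 + C))
F = -2592933 (F = 1519*(-1707) = -2592933)
f(65, 20) + F = (378 + 11*65 + 72*20 + 20*65) - 2592933 = (378 + 715 + 1440 + 1300) - 2592933 = 3833 - 2592933 = -2589100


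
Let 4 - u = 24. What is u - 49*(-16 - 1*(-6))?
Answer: 470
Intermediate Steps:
u = -20 (u = 4 - 1*24 = 4 - 24 = -20)
u - 49*(-16 - 1*(-6)) = -20 - 49*(-16 - 1*(-6)) = -20 - 49*(-16 + 6) = -20 - 49*(-10) = -20 + 490 = 470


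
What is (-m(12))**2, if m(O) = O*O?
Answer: 20736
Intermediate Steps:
m(O) = O**2
(-m(12))**2 = (-1*12**2)**2 = (-1*144)**2 = (-144)**2 = 20736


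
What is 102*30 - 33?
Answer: 3027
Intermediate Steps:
102*30 - 33 = 3060 - 33 = 3027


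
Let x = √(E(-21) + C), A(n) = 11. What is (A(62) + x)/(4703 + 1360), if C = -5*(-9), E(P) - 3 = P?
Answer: 11/6063 + √3/2021 ≈ 0.0026713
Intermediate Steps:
E(P) = 3 + P
C = 45
x = 3*√3 (x = √((3 - 21) + 45) = √(-18 + 45) = √27 = 3*√3 ≈ 5.1962)
(A(62) + x)/(4703 + 1360) = (11 + 3*√3)/(4703 + 1360) = (11 + 3*√3)/6063 = (11 + 3*√3)*(1/6063) = 11/6063 + √3/2021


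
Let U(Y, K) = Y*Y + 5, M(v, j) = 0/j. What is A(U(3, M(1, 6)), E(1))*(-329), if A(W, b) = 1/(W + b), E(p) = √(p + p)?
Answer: -2303/97 + 329*√2/194 ≈ -21.344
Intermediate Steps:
M(v, j) = 0
U(Y, K) = 5 + Y² (U(Y, K) = Y² + 5 = 5 + Y²)
E(p) = √2*√p (E(p) = √(2*p) = √2*√p)
A(U(3, M(1, 6)), E(1))*(-329) = -329/((5 + 3²) + √2*√1) = -329/((5 + 9) + √2*1) = -329/(14 + √2)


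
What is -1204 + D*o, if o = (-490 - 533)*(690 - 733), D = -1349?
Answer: -59342365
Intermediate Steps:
o = 43989 (o = -1023*(-43) = 43989)
-1204 + D*o = -1204 - 1349*43989 = -1204 - 59341161 = -59342365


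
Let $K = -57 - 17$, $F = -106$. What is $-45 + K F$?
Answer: $7799$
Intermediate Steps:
$K = -74$ ($K = -57 - 17 = -74$)
$-45 + K F = -45 - -7844 = -45 + 7844 = 7799$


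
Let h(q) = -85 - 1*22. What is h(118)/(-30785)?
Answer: 107/30785 ≈ 0.0034757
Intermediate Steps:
h(q) = -107 (h(q) = -85 - 22 = -107)
h(118)/(-30785) = -107/(-30785) = -107*(-1/30785) = 107/30785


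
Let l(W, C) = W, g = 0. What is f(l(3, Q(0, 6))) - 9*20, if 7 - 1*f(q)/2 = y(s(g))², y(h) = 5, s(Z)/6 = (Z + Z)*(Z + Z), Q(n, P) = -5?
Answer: -216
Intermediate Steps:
s(Z) = 24*Z² (s(Z) = 6*((Z + Z)*(Z + Z)) = 6*((2*Z)*(2*Z)) = 6*(4*Z²) = 24*Z²)
f(q) = -36 (f(q) = 14 - 2*5² = 14 - 2*25 = 14 - 50 = -36)
f(l(3, Q(0, 6))) - 9*20 = -36 - 9*20 = -36 - 180 = -216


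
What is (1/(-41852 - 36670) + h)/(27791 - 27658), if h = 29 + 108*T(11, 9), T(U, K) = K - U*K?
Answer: -760956703/10443426 ≈ -72.865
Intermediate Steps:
T(U, K) = K - K*U
h = -9691 (h = 29 + 108*(9*(1 - 1*11)) = 29 + 108*(9*(1 - 11)) = 29 + 108*(9*(-10)) = 29 + 108*(-90) = 29 - 9720 = -9691)
(1/(-41852 - 36670) + h)/(27791 - 27658) = (1/(-41852 - 36670) - 9691)/(27791 - 27658) = (1/(-78522) - 9691)/133 = (-1/78522 - 9691)*(1/133) = -760956703/78522*1/133 = -760956703/10443426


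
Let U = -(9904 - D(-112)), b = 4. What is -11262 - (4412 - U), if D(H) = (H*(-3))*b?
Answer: -24234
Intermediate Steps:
D(H) = -12*H (D(H) = (H*(-3))*4 = -3*H*4 = -12*H)
U = -8560 (U = -(9904 - (-12)*(-112)) = -(9904 - 1*1344) = -(9904 - 1344) = -1*8560 = -8560)
-11262 - (4412 - U) = -11262 - (4412 - 1*(-8560)) = -11262 - (4412 + 8560) = -11262 - 1*12972 = -11262 - 12972 = -24234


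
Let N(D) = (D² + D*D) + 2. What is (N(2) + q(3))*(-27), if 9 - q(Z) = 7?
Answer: -324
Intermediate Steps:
N(D) = 2 + 2*D² (N(D) = (D² + D²) + 2 = 2*D² + 2 = 2 + 2*D²)
q(Z) = 2 (q(Z) = 9 - 1*7 = 9 - 7 = 2)
(N(2) + q(3))*(-27) = ((2 + 2*2²) + 2)*(-27) = ((2 + 2*4) + 2)*(-27) = ((2 + 8) + 2)*(-27) = (10 + 2)*(-27) = 12*(-27) = -324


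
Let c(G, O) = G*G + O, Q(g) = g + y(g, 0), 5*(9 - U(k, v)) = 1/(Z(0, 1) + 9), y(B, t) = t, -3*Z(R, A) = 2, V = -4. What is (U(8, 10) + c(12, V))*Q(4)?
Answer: 74488/125 ≈ 595.90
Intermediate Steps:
Z(R, A) = -⅔ (Z(R, A) = -⅓*2 = -⅔)
U(k, v) = 1122/125 (U(k, v) = 9 - 1/(5*(-⅔ + 9)) = 9 - 1/(5*25/3) = 9 - ⅕*3/25 = 9 - 3/125 = 1122/125)
Q(g) = g (Q(g) = g + 0 = g)
c(G, O) = O + G² (c(G, O) = G² + O = O + G²)
(U(8, 10) + c(12, V))*Q(4) = (1122/125 + (-4 + 12²))*4 = (1122/125 + (-4 + 144))*4 = (1122/125 + 140)*4 = (18622/125)*4 = 74488/125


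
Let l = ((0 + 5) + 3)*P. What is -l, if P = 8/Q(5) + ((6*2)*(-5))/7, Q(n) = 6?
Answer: 1216/21 ≈ 57.905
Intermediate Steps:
P = -152/21 (P = 8/6 + ((6*2)*(-5))/7 = 8*(1/6) + (12*(-5))*(1/7) = 4/3 - 60*1/7 = 4/3 - 60/7 = -152/21 ≈ -7.2381)
l = -1216/21 (l = ((0 + 5) + 3)*(-152/21) = (5 + 3)*(-152/21) = 8*(-152/21) = -1216/21 ≈ -57.905)
-l = -1*(-1216/21) = 1216/21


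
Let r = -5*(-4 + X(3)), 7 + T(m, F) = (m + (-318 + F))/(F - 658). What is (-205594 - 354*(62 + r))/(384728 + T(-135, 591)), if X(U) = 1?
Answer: -678308/1120703 ≈ -0.60525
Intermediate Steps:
T(m, F) = -7 + (-318 + F + m)/(-658 + F) (T(m, F) = -7 + (m + (-318 + F))/(F - 658) = -7 + (-318 + F + m)/(-658 + F))
r = 15 (r = -5*(-4 + 1) = -5*(-3) = 15)
(-205594 - 354*(62 + r))/(384728 + T(-135, 591)) = (-205594 - 354*(62 + 15))/(384728 + (4288 - 135 - 6*591)/(-658 + 591)) = (-205594 - 354*77)/(384728 + (4288 - 135 - 3546)/(-67)) = (-205594 - 27258)/(384728 - 1/67*607) = -232852/(384728 - 607/67) = -232852/25776169/67 = -232852*67/25776169 = -678308/1120703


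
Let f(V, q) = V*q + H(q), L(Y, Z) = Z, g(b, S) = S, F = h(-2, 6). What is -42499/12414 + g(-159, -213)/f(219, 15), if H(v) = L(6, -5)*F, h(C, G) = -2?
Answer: -142678387/40904130 ≈ -3.4881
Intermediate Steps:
F = -2
H(v) = 10 (H(v) = -5*(-2) = 10)
f(V, q) = 10 + V*q (f(V, q) = V*q + 10 = 10 + V*q)
-42499/12414 + g(-159, -213)/f(219, 15) = -42499/12414 - 213/(10 + 219*15) = -42499*1/12414 - 213/(10 + 3285) = -42499/12414 - 213/3295 = -142678387/40904130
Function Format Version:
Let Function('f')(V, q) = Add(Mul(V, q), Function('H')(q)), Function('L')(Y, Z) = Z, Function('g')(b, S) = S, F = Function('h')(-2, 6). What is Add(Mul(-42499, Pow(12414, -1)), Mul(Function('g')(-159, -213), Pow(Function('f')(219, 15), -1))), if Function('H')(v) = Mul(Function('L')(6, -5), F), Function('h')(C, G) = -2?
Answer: Rational(-142678387, 40904130) ≈ -3.4881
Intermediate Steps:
F = -2
Function('H')(v) = 10 (Function('H')(v) = Mul(-5, -2) = 10)
Function('f')(V, q) = Add(10, Mul(V, q)) (Function('f')(V, q) = Add(Mul(V, q), 10) = Add(10, Mul(V, q)))
Add(Mul(-42499, Pow(12414, -1)), Mul(Function('g')(-159, -213), Pow(Function('f')(219, 15), -1))) = Add(Mul(-42499, Pow(12414, -1)), Mul(-213, Pow(Add(10, Mul(219, 15)), -1))) = Add(Mul(-42499, Rational(1, 12414)), Mul(-213, Pow(Add(10, 3285), -1))) = Add(Rational(-42499, 12414), Mul(-213, Pow(3295, -1))) = Add(Rational(-42499, 12414), Mul(-213, Rational(1, 3295))) = Add(Rational(-42499, 12414), Rational(-213, 3295)) = Rational(-142678387, 40904130)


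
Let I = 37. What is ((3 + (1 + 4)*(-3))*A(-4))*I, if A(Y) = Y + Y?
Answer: 3552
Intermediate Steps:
A(Y) = 2*Y
((3 + (1 + 4)*(-3))*A(-4))*I = ((3 + (1 + 4)*(-3))*(2*(-4)))*37 = ((3 + 5*(-3))*(-8))*37 = ((3 - 15)*(-8))*37 = -12*(-8)*37 = 96*37 = 3552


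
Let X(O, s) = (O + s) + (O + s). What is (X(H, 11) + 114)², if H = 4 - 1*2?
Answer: 19600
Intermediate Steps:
H = 2 (H = 4 - 2 = 2)
X(O, s) = 2*O + 2*s
(X(H, 11) + 114)² = ((2*2 + 2*11) + 114)² = ((4 + 22) + 114)² = (26 + 114)² = 140² = 19600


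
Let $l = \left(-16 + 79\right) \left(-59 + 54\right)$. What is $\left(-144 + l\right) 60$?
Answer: $-27540$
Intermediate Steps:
$l = -315$ ($l = 63 \left(-5\right) = -315$)
$\left(-144 + l\right) 60 = \left(-144 - 315\right) 60 = \left(-459\right) 60 = -27540$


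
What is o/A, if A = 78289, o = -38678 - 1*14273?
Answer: -52951/78289 ≈ -0.67635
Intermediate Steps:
o = -52951 (o = -38678 - 14273 = -52951)
o/A = -52951/78289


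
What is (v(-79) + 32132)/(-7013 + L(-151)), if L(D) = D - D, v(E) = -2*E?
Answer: -32290/7013 ≈ -4.6043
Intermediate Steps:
L(D) = 0
(v(-79) + 32132)/(-7013 + L(-151)) = (-2*(-79) + 32132)/(-7013 + 0) = (158 + 32132)/(-7013) = 32290*(-1/7013) = -32290/7013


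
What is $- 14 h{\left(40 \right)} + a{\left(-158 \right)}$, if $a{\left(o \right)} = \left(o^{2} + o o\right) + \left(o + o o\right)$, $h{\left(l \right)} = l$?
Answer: $74174$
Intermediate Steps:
$a{\left(o \right)} = o + 3 o^{2}$ ($a{\left(o \right)} = \left(o^{2} + o^{2}\right) + \left(o + o^{2}\right) = 2 o^{2} + \left(o + o^{2}\right) = o + 3 o^{2}$)
$- 14 h{\left(40 \right)} + a{\left(-158 \right)} = \left(-14\right) 40 - 158 \left(1 + 3 \left(-158\right)\right) = -560 - 158 \left(1 - 474\right) = -560 - -74734 = -560 + 74734 = 74174$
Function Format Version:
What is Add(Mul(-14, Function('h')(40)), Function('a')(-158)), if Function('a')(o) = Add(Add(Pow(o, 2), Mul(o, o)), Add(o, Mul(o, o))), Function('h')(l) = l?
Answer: 74174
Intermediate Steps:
Function('a')(o) = Add(o, Mul(3, Pow(o, 2))) (Function('a')(o) = Add(Add(Pow(o, 2), Pow(o, 2)), Add(o, Pow(o, 2))) = Add(Mul(2, Pow(o, 2)), Add(o, Pow(o, 2))) = Add(o, Mul(3, Pow(o, 2))))
Add(Mul(-14, Function('h')(40)), Function('a')(-158)) = Add(Mul(-14, 40), Mul(-158, Add(1, Mul(3, -158)))) = Add(-560, Mul(-158, Add(1, -474))) = Add(-560, Mul(-158, -473)) = Add(-560, 74734) = 74174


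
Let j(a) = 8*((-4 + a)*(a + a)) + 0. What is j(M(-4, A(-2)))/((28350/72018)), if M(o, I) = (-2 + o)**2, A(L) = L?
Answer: 8194048/175 ≈ 46823.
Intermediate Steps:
j(a) = 16*a*(-4 + a) (j(a) = 8*((-4 + a)*(2*a)) + 0 = 8*(2*a*(-4 + a)) + 0 = 16*a*(-4 + a) + 0 = 16*a*(-4 + a))
j(M(-4, A(-2)))/((28350/72018)) = (16*(-2 - 4)**2*(-4 + (-2 - 4)**2))/((28350/72018)) = (16*(-6)**2*(-4 + (-6)**2))/((28350*(1/72018))) = (16*36*(-4 + 36))/(1575/4001) = (16*36*32)*(4001/1575) = 18432*(4001/1575) = 8194048/175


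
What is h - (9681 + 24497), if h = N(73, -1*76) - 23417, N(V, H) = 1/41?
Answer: -2361394/41 ≈ -57595.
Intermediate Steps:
N(V, H) = 1/41
h = -960096/41 (h = 1/41 - 23417 = -960096/41 ≈ -23417.)
h - (9681 + 24497) = -960096/41 - (9681 + 24497) = -960096/41 - 1*34178 = -960096/41 - 34178 = -2361394/41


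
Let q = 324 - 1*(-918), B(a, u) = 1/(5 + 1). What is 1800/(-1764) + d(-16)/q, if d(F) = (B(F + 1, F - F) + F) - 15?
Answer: -381665/365148 ≈ -1.0452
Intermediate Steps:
B(a, u) = ⅙ (B(a, u) = 1/6 = ⅙)
d(F) = -89/6 + F (d(F) = (⅙ + F) - 15 = -89/6 + F)
q = 1242 (q = 324 + 918 = 1242)
1800/(-1764) + d(-16)/q = 1800/(-1764) + (-89/6 - 16)/1242 = 1800*(-1/1764) - 185/6*1/1242 = -50/49 - 185/7452 = -381665/365148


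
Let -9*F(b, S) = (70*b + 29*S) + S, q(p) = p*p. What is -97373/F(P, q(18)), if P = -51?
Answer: 292119/2050 ≈ 142.50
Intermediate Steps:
q(p) = p²
F(b, S) = -70*b/9 - 10*S/3 (F(b, S) = -((70*b + 29*S) + S)/9 = -((29*S + 70*b) + S)/9 = -(30*S + 70*b)/9 = -70*b/9 - 10*S/3)
-97373/F(P, q(18)) = -97373/(-70/9*(-51) - 10/3*18²) = -97373/(1190/3 - 10/3*324) = -97373/(1190/3 - 1080) = -97373/(-2050/3) = -97373*(-3/2050) = 292119/2050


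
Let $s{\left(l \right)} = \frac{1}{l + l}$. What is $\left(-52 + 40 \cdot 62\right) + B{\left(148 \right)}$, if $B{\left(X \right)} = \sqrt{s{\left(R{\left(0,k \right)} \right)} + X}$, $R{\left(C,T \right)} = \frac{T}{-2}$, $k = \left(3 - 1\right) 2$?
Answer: $2428 + \frac{\sqrt{591}}{2} \approx 2440.2$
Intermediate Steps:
$k = 4$ ($k = 2 \cdot 2 = 4$)
$R{\left(C,T \right)} = - \frac{T}{2}$ ($R{\left(C,T \right)} = T \left(- \frac{1}{2}\right) = - \frac{T}{2}$)
$s{\left(l \right)} = \frac{1}{2 l}$
$B{\left(X \right)} = \sqrt{- \frac{1}{4} + X}$ ($B{\left(X \right)} = \sqrt{\frac{1}{2 \left(\left(- \frac{1}{2}\right) 4\right)} + X} = \sqrt{\frac{1}{2 \left(-2\right)} + X} = \sqrt{\frac{1}{2} \left(- \frac{1}{2}\right) + X} = \sqrt{- \frac{1}{4} + X}$)
$\left(-52 + 40 \cdot 62\right) + B{\left(148 \right)} = \left(-52 + 40 \cdot 62\right) + \frac{\sqrt{-1 + 4 \cdot 148}}{2} = \left(-52 + 2480\right) + \frac{\sqrt{-1 + 592}}{2} = 2428 + \frac{\sqrt{591}}{2}$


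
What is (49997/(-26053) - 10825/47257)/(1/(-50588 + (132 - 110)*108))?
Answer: 127507816966248/1231186621 ≈ 1.0357e+5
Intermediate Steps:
(49997/(-26053) - 10825/47257)/(1/(-50588 + (132 - 110)*108)) = (49997*(-1/26053) - 10825*1/47257)/(1/(-50588 + 22*108)) = (-49997/26053 - 10825/47257)/(1/(-50588 + 2376)) = -2644731954/(1231186621*(1/(-48212))) = -2644731954/(1231186621*(-1/48212)) = -2644731954/1231186621*(-48212) = 127507816966248/1231186621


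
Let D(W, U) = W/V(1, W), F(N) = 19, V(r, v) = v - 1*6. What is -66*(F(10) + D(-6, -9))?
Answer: -1287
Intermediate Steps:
V(r, v) = -6 + v (V(r, v) = v - 6 = -6 + v)
D(W, U) = W/(-6 + W)
-66*(F(10) + D(-6, -9)) = -66*(19 - 6/(-6 - 6)) = -66*(19 - 6/(-12)) = -66*(19 - 6*(-1/12)) = -66*(19 + ½) = -66*39/2 = -1287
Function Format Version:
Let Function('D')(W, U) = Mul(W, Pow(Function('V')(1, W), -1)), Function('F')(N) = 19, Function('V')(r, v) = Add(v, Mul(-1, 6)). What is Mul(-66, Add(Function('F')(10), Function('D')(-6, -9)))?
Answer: -1287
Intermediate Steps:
Function('V')(r, v) = Add(-6, v) (Function('V')(r, v) = Add(v, -6) = Add(-6, v))
Function('D')(W, U) = Mul(W, Pow(Add(-6, W), -1))
Mul(-66, Add(Function('F')(10), Function('D')(-6, -9))) = Mul(-66, Add(19, Mul(-6, Pow(Add(-6, -6), -1)))) = Mul(-66, Add(19, Mul(-6, Pow(-12, -1)))) = Mul(-66, Add(19, Mul(-6, Rational(-1, 12)))) = Mul(-66, Add(19, Rational(1, 2))) = Mul(-66, Rational(39, 2)) = -1287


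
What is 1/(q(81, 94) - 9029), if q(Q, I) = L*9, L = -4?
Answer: -1/9065 ≈ -0.00011031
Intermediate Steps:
q(Q, I) = -36 (q(Q, I) = -4*9 = -36)
1/(q(81, 94) - 9029) = 1/(-36 - 9029) = 1/(-9065) = -1/9065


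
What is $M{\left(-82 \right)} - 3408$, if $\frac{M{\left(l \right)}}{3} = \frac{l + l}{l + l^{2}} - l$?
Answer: $- \frac{85376}{27} \approx -3162.1$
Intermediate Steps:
$M{\left(l \right)} = - 3 l + \frac{6 l}{l + l^{2}}$ ($M{\left(l \right)} = 3 \left(\frac{l + l}{l + l^{2}} - l\right) = 3 \left(\frac{2 l}{l + l^{2}} - l\right) = 3 \left(- l + \frac{2 l}{l + l^{2}}\right) = - 3 l + \frac{6 l}{l + l^{2}}$)
$M{\left(-82 \right)} - 3408 = \frac{3 \left(2 - -82 - \left(-82\right)^{2}\right)}{1 - 82} - 3408 = \frac{3 \left(2 + 82 - 6724\right)}{-81} - 3408 = 3 \left(- \frac{1}{81}\right) \left(2 + 82 - 6724\right) - 3408 = 3 \left(- \frac{1}{81}\right) \left(-6640\right) - 3408 = \frac{6640}{27} - 3408 = - \frac{85376}{27}$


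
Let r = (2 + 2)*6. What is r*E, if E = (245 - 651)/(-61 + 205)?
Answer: -203/3 ≈ -67.667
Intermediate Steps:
E = -203/72 (E = -406/144 = -406*1/144 = -203/72 ≈ -2.8194)
r = 24 (r = 4*6 = 24)
r*E = 24*(-203/72) = -203/3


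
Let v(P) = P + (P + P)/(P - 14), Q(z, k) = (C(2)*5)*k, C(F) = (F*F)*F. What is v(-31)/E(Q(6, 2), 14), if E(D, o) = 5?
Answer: -1333/225 ≈ -5.9244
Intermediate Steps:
C(F) = F³ (C(F) = F²*F = F³)
Q(z, k) = 40*k (Q(z, k) = (2³*5)*k = (8*5)*k = 40*k)
v(P) = P + 2*P/(-14 + P) (v(P) = P + (2*P)/(-14 + P) = P + 2*P/(-14 + P))
v(-31)/E(Q(6, 2), 14) = -31*(-12 - 31)/(-14 - 31)/5 = -31*(-43)/(-45)*(⅕) = -31*(-1/45)*(-43)*(⅕) = -1333/45*⅕ = -1333/225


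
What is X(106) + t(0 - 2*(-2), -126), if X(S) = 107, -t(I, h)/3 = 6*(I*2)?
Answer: -37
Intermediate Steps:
t(I, h) = -36*I (t(I, h) = -18*I*2 = -18*2*I = -36*I)
X(106) + t(0 - 2*(-2), -126) = 107 - 36*(0 - 2*(-2)) = 107 - 36*(0 + 4) = 107 - 36*4 = 107 - 144 = -37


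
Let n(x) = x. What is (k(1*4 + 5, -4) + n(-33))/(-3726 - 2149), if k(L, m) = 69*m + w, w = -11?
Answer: 64/1175 ≈ 0.054468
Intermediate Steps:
k(L, m) = -11 + 69*m (k(L, m) = 69*m - 11 = -11 + 69*m)
(k(1*4 + 5, -4) + n(-33))/(-3726 - 2149) = ((-11 + 69*(-4)) - 33)/(-3726 - 2149) = ((-11 - 276) - 33)/(-5875) = (-287 - 33)*(-1/5875) = -320*(-1/5875) = 64/1175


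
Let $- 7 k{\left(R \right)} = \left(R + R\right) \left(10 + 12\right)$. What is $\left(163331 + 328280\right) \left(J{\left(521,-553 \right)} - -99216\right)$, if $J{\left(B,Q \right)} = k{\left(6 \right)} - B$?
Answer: $\frac{339507048211}{7} \approx 4.8501 \cdot 10^{10}$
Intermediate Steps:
$k{\left(R \right)} = - \frac{44 R}{7}$ ($k{\left(R \right)} = - \frac{\left(R + R\right) \left(10 + 12\right)}{7} = - \frac{2 R 22}{7} = - \frac{44 R}{7}$)
$J{\left(B,Q \right)} = - \frac{264}{7} - B$ ($J{\left(B,Q \right)} = \left(- \frac{44}{7}\right) 6 - B = - \frac{264}{7} - B$)
$\left(163331 + 328280\right) \left(J{\left(521,-553 \right)} - -99216\right) = \left(163331 + 328280\right) \left(\left(- \frac{264}{7} - 521\right) - -99216\right) = 491611 \left(\left(- \frac{264}{7} - 521\right) + 99216\right) = 491611 \left(- \frac{3911}{7} + 99216\right) = 491611 \cdot \frac{690601}{7} = \frac{339507048211}{7}$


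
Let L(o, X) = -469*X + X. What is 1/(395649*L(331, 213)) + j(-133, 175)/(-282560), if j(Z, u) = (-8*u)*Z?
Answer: -45898154435261/69650819101656 ≈ -0.65897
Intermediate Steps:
j(Z, u) = -8*Z*u
L(o, X) = -468*X
1/(395649*L(331, 213)) + j(-133, 175)/(-282560) = 1/(395649*((-468*213))) - 8*(-133)*175/(-282560) = (1/395649)/(-99684) + 186200*(-1/282560) = (1/395649)*(-1/99684) - 4655/7064 = -1/39439874916 - 4655/7064 = -45898154435261/69650819101656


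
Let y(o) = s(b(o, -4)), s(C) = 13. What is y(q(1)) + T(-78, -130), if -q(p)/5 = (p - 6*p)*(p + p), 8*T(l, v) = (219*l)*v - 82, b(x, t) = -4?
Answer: 1110341/4 ≈ 2.7759e+5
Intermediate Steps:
T(l, v) = -41/4 + 219*l*v/8 (T(l, v) = ((219*l)*v - 82)/8 = (219*l*v - 82)/8 = (-82 + 219*l*v)/8 = -41/4 + 219*l*v/8)
q(p) = 50*p**2 (q(p) = -5*(p - 6*p)*(p + p) = -5*(-5*p)*2*p = -(-50)*p**2 = 50*p**2)
y(o) = 13
y(q(1)) + T(-78, -130) = 13 + (-41/4 + (219/8)*(-78)*(-130)) = 13 + (-41/4 + 555165/2) = 13 + 1110289/4 = 1110341/4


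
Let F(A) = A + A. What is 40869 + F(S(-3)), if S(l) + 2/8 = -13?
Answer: 81685/2 ≈ 40843.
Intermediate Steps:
S(l) = -53/4 (S(l) = -1/4 - 13 = -53/4)
F(A) = 2*A
40869 + F(S(-3)) = 40869 + 2*(-53/4) = 40869 - 53/2 = 81685/2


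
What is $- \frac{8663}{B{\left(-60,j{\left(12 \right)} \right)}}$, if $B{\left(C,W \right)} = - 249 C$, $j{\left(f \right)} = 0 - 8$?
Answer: $- \frac{8663}{14940} \approx -0.57985$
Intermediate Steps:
$j{\left(f \right)} = -8$ ($j{\left(f \right)} = 0 - 8 = -8$)
$- \frac{8663}{B{\left(-60,j{\left(12 \right)} \right)}} = - \frac{8663}{\left(-249\right) \left(-60\right)} = - \frac{8663}{14940}$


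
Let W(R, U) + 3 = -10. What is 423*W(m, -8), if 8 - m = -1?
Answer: -5499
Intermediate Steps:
m = 9 (m = 8 - 1*(-1) = 8 + 1 = 9)
W(R, U) = -13 (W(R, U) = -3 - 10 = -13)
423*W(m, -8) = 423*(-13) = -5499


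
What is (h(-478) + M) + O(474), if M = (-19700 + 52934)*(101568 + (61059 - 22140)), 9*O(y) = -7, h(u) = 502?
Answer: 42020509133/9 ≈ 4.6689e+9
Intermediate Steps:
O(y) = -7/9 (O(y) = (⅑)*(-7) = -7/9)
M = 4668944958 (M = 33234*(101568 + 38919) = 33234*140487 = 4668944958)
(h(-478) + M) + O(474) = (502 + 4668944958) - 7/9 = 4668945460 - 7/9 = 42020509133/9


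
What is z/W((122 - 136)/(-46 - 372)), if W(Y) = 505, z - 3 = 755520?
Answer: 755523/505 ≈ 1496.1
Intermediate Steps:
z = 755523 (z = 3 + 755520 = 755523)
z/W((122 - 136)/(-46 - 372)) = 755523/505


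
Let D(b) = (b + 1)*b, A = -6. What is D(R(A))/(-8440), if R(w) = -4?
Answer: -3/2110 ≈ -0.0014218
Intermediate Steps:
D(b) = b*(1 + b) (D(b) = (1 + b)*b = b*(1 + b))
D(R(A))/(-8440) = -4*(1 - 4)/(-8440) = -4*(-3)*(-1/8440) = 12*(-1/8440) = -3/2110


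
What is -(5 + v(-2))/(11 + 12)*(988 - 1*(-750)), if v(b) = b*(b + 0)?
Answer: -15642/23 ≈ -680.09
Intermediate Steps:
v(b) = b² (v(b) = b*b = b²)
-(5 + v(-2))/(11 + 12)*(988 - 1*(-750)) = -(5 + (-2)²)/(11 + 12)*(988 - 1*(-750)) = -(5 + 4)/23*(988 + 750) = -9*(1/23)*1738 = -9*1738/23 = -1*15642/23 = -15642/23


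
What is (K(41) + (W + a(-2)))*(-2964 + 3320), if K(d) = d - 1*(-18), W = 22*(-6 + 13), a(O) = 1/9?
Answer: 682808/9 ≈ 75868.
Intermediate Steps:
a(O) = ⅑
W = 154 (W = 22*7 = 154)
K(d) = 18 + d (K(d) = d + 18 = 18 + d)
(K(41) + (W + a(-2)))*(-2964 + 3320) = ((18 + 41) + (154 + ⅑))*(-2964 + 3320) = (59 + 1387/9)*356 = (1918/9)*356 = 682808/9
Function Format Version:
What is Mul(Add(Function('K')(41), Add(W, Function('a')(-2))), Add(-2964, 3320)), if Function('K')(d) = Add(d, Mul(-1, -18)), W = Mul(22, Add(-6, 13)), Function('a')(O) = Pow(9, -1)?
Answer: Rational(682808, 9) ≈ 75868.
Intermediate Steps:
Function('a')(O) = Rational(1, 9)
W = 154 (W = Mul(22, 7) = 154)
Function('K')(d) = Add(18, d) (Function('K')(d) = Add(d, 18) = Add(18, d))
Mul(Add(Function('K')(41), Add(W, Function('a')(-2))), Add(-2964, 3320)) = Mul(Add(Add(18, 41), Add(154, Rational(1, 9))), Add(-2964, 3320)) = Mul(Add(59, Rational(1387, 9)), 356) = Mul(Rational(1918, 9), 356) = Rational(682808, 9)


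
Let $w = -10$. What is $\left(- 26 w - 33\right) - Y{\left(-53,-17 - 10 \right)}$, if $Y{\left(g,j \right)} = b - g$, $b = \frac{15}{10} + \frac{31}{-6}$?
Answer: $\frac{533}{3} \approx 177.67$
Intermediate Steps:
$b = - \frac{11}{3}$ ($b = 15 \cdot \frac{1}{10} + 31 \left(- \frac{1}{6}\right) = \frac{3}{2} - \frac{31}{6} = - \frac{11}{3} \approx -3.6667$)
$Y{\left(g,j \right)} = - \frac{11}{3} - g$
$\left(- 26 w - 33\right) - Y{\left(-53,-17 - 10 \right)} = \left(\left(-26\right) \left(-10\right) - 33\right) - \left(- \frac{11}{3} - -53\right) = \left(260 - 33\right) - \left(- \frac{11}{3} + 53\right) = 227 - \frac{148}{3} = \frac{533}{3}$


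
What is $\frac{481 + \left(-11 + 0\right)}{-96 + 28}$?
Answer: $- \frac{235}{34} \approx -6.9118$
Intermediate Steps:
$\frac{481 + \left(-11 + 0\right)}{-96 + 28} = \frac{481 - 11}{-68} = 470 \left(- \frac{1}{68}\right) = - \frac{235}{34}$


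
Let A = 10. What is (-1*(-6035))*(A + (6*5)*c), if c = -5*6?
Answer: -5371150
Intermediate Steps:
c = -30
(-1*(-6035))*(A + (6*5)*c) = (-1*(-6035))*(10 + (6*5)*(-30)) = 6035*(10 + 30*(-30)) = 6035*(10 - 900) = 6035*(-890) = -5371150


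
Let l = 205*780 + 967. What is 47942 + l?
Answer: 208809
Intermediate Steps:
l = 160867 (l = 159900 + 967 = 160867)
47942 + l = 47942 + 160867 = 208809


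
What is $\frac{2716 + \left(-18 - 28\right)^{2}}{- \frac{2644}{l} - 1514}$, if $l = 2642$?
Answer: $- \frac{1595768}{500329} \approx -3.1894$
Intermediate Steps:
$\frac{2716 + \left(-18 - 28\right)^{2}}{- \frac{2644}{l} - 1514} = \frac{2716 + \left(-18 - 28\right)^{2}}{- \frac{2644}{2642} - 1514} = \frac{2716 + \left(-46\right)^{2}}{\left(-2644\right) \frac{1}{2642} - 1514} = \frac{2716 + 2116}{- \frac{1322}{1321} - 1514} = \frac{4832}{- \frac{2001316}{1321}} = 4832 \left(- \frac{1321}{2001316}\right) = - \frac{1595768}{500329}$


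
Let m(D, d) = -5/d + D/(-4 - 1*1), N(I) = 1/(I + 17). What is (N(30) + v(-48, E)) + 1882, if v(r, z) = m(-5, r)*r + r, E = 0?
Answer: 83708/47 ≈ 1781.0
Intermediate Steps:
N(I) = 1/(17 + I)
m(D, d) = -5/d - D/5 (m(D, d) = -5/d + D/(-4 - 1) = -5/d + D/(-5) = -5/d + D*(-1/5) = -5/d - D/5)
v(r, z) = r + r*(1 - 5/r) (v(r, z) = (-5/r - 1/5*(-5))*r + r = (-5/r + 1)*r + r = (1 - 5/r)*r + r = r*(1 - 5/r) + r = r + r*(1 - 5/r))
(N(30) + v(-48, E)) + 1882 = (1/(17 + 30) + (-5 + 2*(-48))) + 1882 = (1/47 + (-5 - 96)) + 1882 = (1/47 - 101) + 1882 = -4746/47 + 1882 = 83708/47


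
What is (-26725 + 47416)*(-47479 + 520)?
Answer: -971628669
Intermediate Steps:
(-26725 + 47416)*(-47479 + 520) = 20691*(-46959) = -971628669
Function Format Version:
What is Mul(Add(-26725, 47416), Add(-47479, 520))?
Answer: -971628669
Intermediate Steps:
Mul(Add(-26725, 47416), Add(-47479, 520)) = Mul(20691, -46959) = -971628669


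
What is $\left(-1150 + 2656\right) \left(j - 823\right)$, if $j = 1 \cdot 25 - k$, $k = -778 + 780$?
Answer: $-1204800$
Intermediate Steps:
$k = 2$
$j = 23$ ($j = 1 \cdot 25 - 2 = 25 - 2 = 23$)
$\left(-1150 + 2656\right) \left(j - 823\right) = \left(-1150 + 2656\right) \left(23 - 823\right) = 1506 \left(-800\right) = -1204800$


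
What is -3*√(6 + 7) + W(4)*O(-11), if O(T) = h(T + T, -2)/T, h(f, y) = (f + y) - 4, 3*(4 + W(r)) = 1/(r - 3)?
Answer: -28/3 - 3*√13 ≈ -20.150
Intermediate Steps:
W(r) = -4 + 1/(3*(-3 + r)) (W(r) = -4 + 1/(3*(r - 3)) = -4 + 1/(3*(-3 + r)))
h(f, y) = -4 + f + y
O(T) = (-6 + 2*T)/T (O(T) = (-4 + (T + T) - 2)/T = (-4 + 2*T - 2)/T = (-6 + 2*T)/T)
-3*√(6 + 7) + W(4)*O(-11) = -3*√(6 + 7) + ((37 - 12*4)/(3*(-3 + 4)))*(2 - 6/(-11)) = -3*√13 + ((⅓)*(37 - 48)/1)*(2 - 6*(-1/11)) = -3*√13 + ((⅓)*1*(-11))*(2 + 6/11) = -3*√13 - 11/3*28/11 = -3*√13 - 28/3 = -28/3 - 3*√13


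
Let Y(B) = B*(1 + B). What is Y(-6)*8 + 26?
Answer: 266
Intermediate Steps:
Y(-6)*8 + 26 = -6*(1 - 6)*8 + 26 = -6*(-5)*8 + 26 = 30*8 + 26 = 240 + 26 = 266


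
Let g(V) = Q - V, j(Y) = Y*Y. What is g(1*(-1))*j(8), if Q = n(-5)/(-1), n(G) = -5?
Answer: 384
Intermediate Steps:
j(Y) = Y²
Q = 5 (Q = -5/(-1) = -5*(-1) = 5)
g(V) = 5 - V
g(1*(-1))*j(8) = (5 - (-1))*8² = (5 - 1*(-1))*64 = (5 + 1)*64 = 6*64 = 384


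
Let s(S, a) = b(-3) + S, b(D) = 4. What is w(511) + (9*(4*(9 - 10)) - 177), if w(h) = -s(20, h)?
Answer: -237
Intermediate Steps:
s(S, a) = 4 + S
w(h) = -24 (w(h) = -(4 + 20) = -1*24 = -24)
w(511) + (9*(4*(9 - 10)) - 177) = -24 + (9*(4*(9 - 10)) - 177) = -24 + (9*(4*(-1)) - 177) = -24 + (9*(-4) - 177) = -24 + (-36 - 177) = -24 - 213 = -237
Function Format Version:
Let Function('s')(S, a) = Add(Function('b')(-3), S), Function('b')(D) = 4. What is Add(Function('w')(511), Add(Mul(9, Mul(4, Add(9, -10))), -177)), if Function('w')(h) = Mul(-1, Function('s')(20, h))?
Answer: -237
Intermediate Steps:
Function('s')(S, a) = Add(4, S)
Function('w')(h) = -24 (Function('w')(h) = Mul(-1, Add(4, 20)) = Mul(-1, 24) = -24)
Add(Function('w')(511), Add(Mul(9, Mul(4, Add(9, -10))), -177)) = Add(-24, Add(Mul(9, Mul(4, Add(9, -10))), -177)) = Add(-24, Add(Mul(9, Mul(4, -1)), -177)) = Add(-24, Add(Mul(9, -4), -177)) = Add(-24, Add(-36, -177)) = Add(-24, -213) = -237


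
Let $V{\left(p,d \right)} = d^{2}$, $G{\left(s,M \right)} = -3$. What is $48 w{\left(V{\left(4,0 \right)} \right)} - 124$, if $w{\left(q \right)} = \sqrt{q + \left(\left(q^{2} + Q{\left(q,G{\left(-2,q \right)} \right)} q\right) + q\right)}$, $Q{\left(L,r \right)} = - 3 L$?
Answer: $-124$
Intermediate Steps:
$w{\left(q \right)} = \sqrt{- 2 q^{2} + 2 q}$ ($w{\left(q \right)} = \sqrt{q + \left(\left(q^{2} + - 3 q q\right) + q\right)} = \sqrt{q + \left(\left(q^{2} - 3 q^{2}\right) + q\right)} = \sqrt{q - \left(- q + 2 q^{2}\right)} = \sqrt{- 2 q^{2} + 2 q}$)
$48 w{\left(V{\left(4,0 \right)} \right)} - 124 = 48 \sqrt{2} \sqrt{0^{2} \left(1 - 0^{2}\right)} - 124 = 48 \sqrt{2} \sqrt{0 \left(1 - 0\right)} - 124 = 48 \sqrt{2} \sqrt{0 \left(1 + 0\right)} - 124 = 48 \sqrt{2} \sqrt{0 \cdot 1} - 124 = 48 \sqrt{2} \sqrt{0} - 124 = 48 \sqrt{2} \cdot 0 - 124 = 48 \cdot 0 - 124 = 0 - 124 = -124$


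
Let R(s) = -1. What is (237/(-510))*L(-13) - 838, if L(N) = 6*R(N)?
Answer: -70993/85 ≈ -835.21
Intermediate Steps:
L(N) = -6 (L(N) = 6*(-1) = -6)
(237/(-510))*L(-13) - 838 = (237/(-510))*(-6) - 838 = (237*(-1/510))*(-6) - 838 = -79/170*(-6) - 838 = 237/85 - 838 = -70993/85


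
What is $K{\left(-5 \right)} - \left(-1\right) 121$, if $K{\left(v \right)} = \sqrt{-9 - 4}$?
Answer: $121 + i \sqrt{13} \approx 121.0 + 3.6056 i$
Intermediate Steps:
$K{\left(v \right)} = i \sqrt{13}$ ($K{\left(v \right)} = \sqrt{-13} = i \sqrt{13}$)
$K{\left(-5 \right)} - \left(-1\right) 121 = i \sqrt{13} - \left(-1\right) 121 = i \sqrt{13} - -121 = i \sqrt{13} + 121 = 121 + i \sqrt{13}$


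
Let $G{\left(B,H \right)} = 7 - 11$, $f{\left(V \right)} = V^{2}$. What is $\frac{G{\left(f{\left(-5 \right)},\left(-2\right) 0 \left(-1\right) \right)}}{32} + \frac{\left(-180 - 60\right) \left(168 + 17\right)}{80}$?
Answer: $- \frac{4441}{8} \approx -555.13$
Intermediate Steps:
$G{\left(B,H \right)} = -4$ ($G{\left(B,H \right)} = 7 - 11 = -4$)
$\frac{G{\left(f{\left(-5 \right)},\left(-2\right) 0 \left(-1\right) \right)}}{32} + \frac{\left(-180 - 60\right) \left(168 + 17\right)}{80} = - \frac{4}{32} + \frac{\left(-180 - 60\right) \left(168 + 17\right)}{80} = \left(-4\right) \frac{1}{32} + \left(-240\right) 185 \cdot \frac{1}{80} = - \frac{1}{8} - 555 = - \frac{4441}{8}$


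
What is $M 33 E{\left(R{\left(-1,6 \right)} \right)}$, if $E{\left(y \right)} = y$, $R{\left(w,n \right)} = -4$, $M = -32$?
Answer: $4224$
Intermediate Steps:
$M 33 E{\left(R{\left(-1,6 \right)} \right)} = \left(-32\right) 33 \left(-4\right) = \left(-1056\right) \left(-4\right) = 4224$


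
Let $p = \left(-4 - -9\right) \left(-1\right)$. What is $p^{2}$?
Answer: $25$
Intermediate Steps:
$p = -5$ ($p = \left(-4 + 9\right) \left(-1\right) = 5 \left(-1\right) = -5$)
$p^{2} = \left(-5\right)^{2} = 25$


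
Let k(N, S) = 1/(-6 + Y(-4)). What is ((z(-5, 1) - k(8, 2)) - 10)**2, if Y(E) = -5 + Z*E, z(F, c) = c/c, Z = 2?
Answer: 28900/361 ≈ 80.055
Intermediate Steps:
z(F, c) = 1
Y(E) = -5 + 2*E
k(N, S) = -1/19 (k(N, S) = 1/(-6 + (-5 + 2*(-4))) = 1/(-6 + (-5 - 8)) = 1/(-6 - 13) = 1/(-19) = -1/19)
((z(-5, 1) - k(8, 2)) - 10)**2 = ((1 - 1*(-1/19)) - 10)**2 = ((1 + 1/19) - 10)**2 = (20/19 - 10)**2 = (-170/19)**2 = 28900/361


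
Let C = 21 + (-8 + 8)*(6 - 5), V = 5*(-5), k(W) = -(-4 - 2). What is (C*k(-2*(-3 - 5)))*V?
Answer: -3150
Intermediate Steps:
k(W) = 6 (k(W) = -1*(-6) = 6)
V = -25
C = 21 (C = 21 + 0*1 = 21 + 0 = 21)
(C*k(-2*(-3 - 5)))*V = (21*6)*(-25) = 126*(-25) = -3150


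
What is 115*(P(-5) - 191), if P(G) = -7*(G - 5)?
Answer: -13915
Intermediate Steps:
P(G) = 35 - 7*G (P(G) = -7*(-5 + G) = 35 - 7*G)
115*(P(-5) - 191) = 115*((35 - 7*(-5)) - 191) = 115*((35 + 35) - 191) = 115*(70 - 191) = 115*(-121) = -13915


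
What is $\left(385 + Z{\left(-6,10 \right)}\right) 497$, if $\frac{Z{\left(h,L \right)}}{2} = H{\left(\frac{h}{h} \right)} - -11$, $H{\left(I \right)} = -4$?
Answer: $198303$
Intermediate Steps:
$Z{\left(h,L \right)} = 14$ ($Z{\left(h,L \right)} = 2 \left(-4 - -11\right) = 2 \left(-4 + 11\right) = 2 \cdot 7 = 14$)
$\left(385 + Z{\left(-6,10 \right)}\right) 497 = \left(385 + 14\right) 497 = 399 \cdot 497 = 198303$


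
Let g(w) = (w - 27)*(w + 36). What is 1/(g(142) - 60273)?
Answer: -1/39803 ≈ -2.5124e-5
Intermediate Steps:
g(w) = (-27 + w)*(36 + w)
1/(g(142) - 60273) = 1/((-972 + 142² + 9*142) - 60273) = 1/((-972 + 20164 + 1278) - 60273) = 1/(20470 - 60273) = 1/(-39803) = -1/39803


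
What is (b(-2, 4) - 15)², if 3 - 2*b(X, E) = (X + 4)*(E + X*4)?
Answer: 361/4 ≈ 90.250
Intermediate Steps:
b(X, E) = 3/2 - (4 + X)*(E + 4*X)/2 (b(X, E) = 3/2 - (X + 4)*(E + X*4)/2 = 3/2 - (4 + X)*(E + 4*X)/2)
(b(-2, 4) - 15)² = ((3/2 - 8*(-2) - 2*4 - 2*(-2)² - ½*4*(-2)) - 15)² = ((3/2 + 16 - 8 - 2*4 + 4) - 15)² = ((3/2 + 16 - 8 - 8 + 4) - 15)² = (11/2 - 15)² = (-19/2)² = 361/4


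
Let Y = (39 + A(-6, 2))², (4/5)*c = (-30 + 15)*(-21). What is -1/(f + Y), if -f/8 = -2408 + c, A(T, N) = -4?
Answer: -1/17339 ≈ -5.7673e-5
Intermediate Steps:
c = 1575/4 (c = 5*((-30 + 15)*(-21))/4 = 5*(-15*(-21))/4 = (5/4)*315 = 1575/4 ≈ 393.75)
Y = 1225 (Y = (39 - 4)² = 35² = 1225)
f = 16114 (f = -8*(-2408 + 1575/4) = -8*(-8057/4) = 16114)
-1/(f + Y) = -1/(16114 + 1225) = -1/17339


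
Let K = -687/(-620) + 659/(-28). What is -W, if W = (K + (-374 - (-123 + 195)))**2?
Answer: -258311963536/1177225 ≈ -2.1942e+5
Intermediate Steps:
K = -24334/1085 (K = -687*(-1/620) + 659*(-1/28) = 687/620 - 659/28 = -24334/1085 ≈ -22.428)
W = 258311963536/1177225 (W = (-24334/1085 + (-374 - (-123 + 195)))**2 = (-24334/1085 + (-374 - 1*72))**2 = (-24334/1085 + (-374 - 72))**2 = (-24334/1085 - 446)**2 = (-508244/1085)**2 = 258311963536/1177225 ≈ 2.1942e+5)
-W = -1*258311963536/1177225 = -258311963536/1177225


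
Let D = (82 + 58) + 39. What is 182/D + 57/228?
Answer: 907/716 ≈ 1.2668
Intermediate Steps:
D = 179 (D = 140 + 39 = 179)
182/D + 57/228 = 182/179 + 57/228 = 182*(1/179) + 57*(1/228) = 182/179 + ¼ = 907/716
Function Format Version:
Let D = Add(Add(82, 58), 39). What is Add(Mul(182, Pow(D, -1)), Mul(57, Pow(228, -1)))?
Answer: Rational(907, 716) ≈ 1.2668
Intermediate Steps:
D = 179 (D = Add(140, 39) = 179)
Add(Mul(182, Pow(D, -1)), Mul(57, Pow(228, -1))) = Add(Mul(182, Pow(179, -1)), Mul(57, Pow(228, -1))) = Add(Mul(182, Rational(1, 179)), Mul(57, Rational(1, 228))) = Add(Rational(182, 179), Rational(1, 4)) = Rational(907, 716)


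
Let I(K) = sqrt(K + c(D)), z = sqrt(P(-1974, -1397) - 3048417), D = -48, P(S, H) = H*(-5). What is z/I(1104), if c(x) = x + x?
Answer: I*sqrt(5322506)/42 ≈ 54.93*I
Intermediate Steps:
P(S, H) = -5*H
c(x) = 2*x
z = 2*I*sqrt(760358) (z = sqrt(-5*(-1397) - 3048417) = sqrt(6985 - 3048417) = sqrt(-3041432) = 2*I*sqrt(760358) ≈ 1744.0*I)
I(K) = sqrt(-96 + K) (I(K) = sqrt(K + 2*(-48)) = sqrt(K - 96) = sqrt(-96 + K))
z/I(1104) = (2*I*sqrt(760358))/(sqrt(-96 + 1104)) = (2*I*sqrt(760358))/(sqrt(1008)) = (2*I*sqrt(760358))/((12*sqrt(7))) = (2*I*sqrt(760358))*(sqrt(7)/84) = I*sqrt(5322506)/42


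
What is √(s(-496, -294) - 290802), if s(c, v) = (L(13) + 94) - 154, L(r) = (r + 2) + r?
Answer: I*√290834 ≈ 539.29*I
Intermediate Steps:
L(r) = 2 + 2*r (L(r) = (2 + r) + r = 2 + 2*r)
s(c, v) = -32 (s(c, v) = ((2 + 2*13) + 94) - 154 = ((2 + 26) + 94) - 154 = (28 + 94) - 154 = 122 - 154 = -32)
√(s(-496, -294) - 290802) = √(-32 - 290802) = √(-290834) = I*√290834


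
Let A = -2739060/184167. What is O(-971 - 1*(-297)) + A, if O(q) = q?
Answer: -14096402/20463 ≈ -688.87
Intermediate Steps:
A = -304340/20463 (A = -2739060*1/184167 = -304340/20463 ≈ -14.873)
O(-971 - 1*(-297)) + A = (-971 - 1*(-297)) - 304340/20463 = (-971 + 297) - 304340/20463 = -674 - 304340/20463 = -14096402/20463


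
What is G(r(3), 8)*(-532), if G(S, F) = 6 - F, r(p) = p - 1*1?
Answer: 1064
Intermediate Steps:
r(p) = -1 + p (r(p) = p - 1 = -1 + p)
G(r(3), 8)*(-532) = (6 - 1*8)*(-532) = (6 - 8)*(-532) = -2*(-532) = 1064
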